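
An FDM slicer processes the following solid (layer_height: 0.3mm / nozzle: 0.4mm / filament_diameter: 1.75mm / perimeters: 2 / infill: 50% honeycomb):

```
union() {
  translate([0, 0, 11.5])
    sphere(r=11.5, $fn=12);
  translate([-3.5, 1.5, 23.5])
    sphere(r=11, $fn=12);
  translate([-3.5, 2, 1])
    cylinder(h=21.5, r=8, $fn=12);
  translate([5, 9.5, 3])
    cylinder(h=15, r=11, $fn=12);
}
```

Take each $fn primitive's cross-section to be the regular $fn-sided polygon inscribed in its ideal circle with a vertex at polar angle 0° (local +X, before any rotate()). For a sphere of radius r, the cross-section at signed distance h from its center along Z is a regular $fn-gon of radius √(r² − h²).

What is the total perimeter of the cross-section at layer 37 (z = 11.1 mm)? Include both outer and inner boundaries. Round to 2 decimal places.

At z = 11.1 mm: the sphere: section is a regular 12-gon, circumradius = √(r²−h²) = √(11.5²−0.4²) = 11.493 (perimeter = 2·12·11.493·sin(180°/12) = 71.39 mm); the sphere at (-3.5, 1.5) is not intersected at this z (|z−center|=12.400 > r=11); the r=8 cylinder at (-3.5, 2) contributes a regular 12-gon of circumradius 8 (perimeter = 2·12·8.000·sin(180°/12) = 49.69 mm); the cylinder at (5, 9.5): section is a regular 12-gon, circumradius r=11 (perimeter = 2·12·11.000·sin(180°/12) = 68.33 mm); Combining (union): the regions partially overlap (shared area 340.55 mm²), so the edge portions inside another operand are dropped and the merged outline is re-measured after clipping — boundary = 92.84 mm. Overall, the cross-section is a single solid region. Total boundary length (outer) = 92.84 mm.

92.84 mm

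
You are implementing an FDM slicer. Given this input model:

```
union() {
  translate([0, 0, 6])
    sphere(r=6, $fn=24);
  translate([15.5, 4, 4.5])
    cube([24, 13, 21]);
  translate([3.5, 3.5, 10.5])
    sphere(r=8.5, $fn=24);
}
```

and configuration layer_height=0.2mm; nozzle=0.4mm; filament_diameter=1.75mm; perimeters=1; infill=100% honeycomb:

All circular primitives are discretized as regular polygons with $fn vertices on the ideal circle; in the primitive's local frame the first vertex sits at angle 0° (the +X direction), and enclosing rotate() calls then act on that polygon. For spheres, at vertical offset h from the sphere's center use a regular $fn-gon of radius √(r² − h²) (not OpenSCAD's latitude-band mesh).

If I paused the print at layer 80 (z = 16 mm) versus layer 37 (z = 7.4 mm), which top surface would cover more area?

Layer 80 (z = 16): the sphere is absent (|z−center|=10.000 > r=6); the 24×13 cube at (15.5, 4) contributes its full rectangle (area 312.00 mm²); the sphere at (3.5, 3.5): section is a regular 24-gon, circumradius = √(r²−h²) = √(8.5²−5.5²) = 6.481 (area = (24/2)·6.481²·sin(360°/24) = 130.44 mm²); Taking the union: the 2 present regions are separate (no shared area or edge), so areas and boundary lengths simply add and each stays a separate island — area = 442.44 mm². So its area = 442.44 mm². Layer 37 (z = 7.4): the r=6 sphere slices to a regular 24-gon of circumradius 5.834 (√(r²−h²) with h=1.4 from center) (area = (24/2)·5.834²·sin(360°/24) = 105.72 mm²); the cube at (15.5, 4) is present — its section is the full 24×13 rectangle (area 312.00 mm²); the r=8.5 sphere at (3.5, 3.5) slices to a regular 24-gon of circumradius 7.915 (√(r²−h²) with h=3.1 from center) (area = (24/2)·7.915²·sin(360°/24) = 194.55 mm²); Combining (union): the regions partially overlap — summed areas 612.27 mm² minus the doubly-counted overlap 77.63 mm² gives 534.64 mm² — area = 534.64 mm². So its area = 534.64 mm². Layer 37 is larger (534.64 vs 442.44 mm²).

layer 37 (z = 7.4 mm)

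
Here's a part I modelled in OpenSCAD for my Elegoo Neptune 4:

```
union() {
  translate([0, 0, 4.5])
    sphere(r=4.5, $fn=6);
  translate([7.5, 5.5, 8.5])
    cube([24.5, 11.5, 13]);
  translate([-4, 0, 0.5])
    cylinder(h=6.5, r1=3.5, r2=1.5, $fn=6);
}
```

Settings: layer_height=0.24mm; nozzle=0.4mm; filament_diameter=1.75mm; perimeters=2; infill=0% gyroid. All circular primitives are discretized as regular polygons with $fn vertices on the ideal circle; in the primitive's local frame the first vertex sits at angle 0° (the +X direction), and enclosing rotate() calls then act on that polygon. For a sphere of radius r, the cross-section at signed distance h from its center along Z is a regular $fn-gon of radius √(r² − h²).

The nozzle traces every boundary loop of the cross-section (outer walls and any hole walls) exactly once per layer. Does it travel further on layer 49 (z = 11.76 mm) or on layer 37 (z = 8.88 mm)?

layer 37 (z = 8.88 mm)

Layer 49 (z = 11.76): the sphere is not intersected at this z (|z−center|=7.260 > r=4.5); the 24.5×11.5 cube at (7.5, 5.5) contributes its full rectangle (perimeter 72.00 mm); the cone at (-4, 0) is absent (z outside [0.5, 7]); Taking the union: only the 24.5×11.5 cube at (7.5, 5.5) is present, so the union is just that shape — boundary = 72.00 mm. So its perimeter = 72.00 mm. Layer 37 (z = 8.88): the r=4.5 sphere slices to a regular 6-gon of circumradius 1.032 (√(r²−h²) with h=4.38 from center) (perimeter = 2·6·1.032·sin(180°/6) = 6.19 mm); the cube at (7.5, 5.5) (footprint 24.5×11.5) is included at this height (perimeter 72.00 mm); the cone at (-4, 0) is not intersected at this z (z outside [0.5, 7]); Taking the union: the 2 present regions are separate (no shared area or edge), so areas and boundary lengths simply add and each stays a separate island — boundary = 78.19 mm. So its perimeter = 78.19 mm. Layer 37 is larger (78.19 vs 72.00 mm).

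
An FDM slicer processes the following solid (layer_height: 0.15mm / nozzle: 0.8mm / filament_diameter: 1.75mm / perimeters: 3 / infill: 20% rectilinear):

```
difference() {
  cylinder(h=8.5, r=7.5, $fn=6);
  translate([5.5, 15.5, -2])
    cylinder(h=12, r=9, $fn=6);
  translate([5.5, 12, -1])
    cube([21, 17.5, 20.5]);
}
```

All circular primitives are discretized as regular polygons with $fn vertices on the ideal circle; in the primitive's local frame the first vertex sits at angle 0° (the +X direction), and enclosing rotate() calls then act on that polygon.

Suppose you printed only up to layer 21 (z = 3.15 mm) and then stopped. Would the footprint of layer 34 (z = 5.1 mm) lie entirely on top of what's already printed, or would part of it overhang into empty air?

Compare the two slices. At z = 3.15: the r=7.5 cylinder gives a regular 6-gon of circumradius 7.5 (constant along its height) (area = (6/2)·7.500²·sin(360°/6) = 146.14 mm²); the cylinder at (5.5, 15.5): section is a regular 6-gon, circumradius r=9 (area = (6/2)·9.000²·sin(360°/6) = 210.44 mm²); the 21×17.5 cube at (5.5, 12) contributes its full rectangle (area 367.50 mm²); Taking the first minus the rest: starting from the r=7.5 cylinder (146.14 mm²), the r=9 cylinder at (5.5, 15.5) misses the remaining region (no effect); the 21×17.5 cube at (5.5, 12) misses the remaining region (no effect) — area = 146.14 mm². At z = 5.1: the r=7.5 cylinder gives a regular 6-gon of circumradius 7.5 (constant along its height) (area = (6/2)·7.500²·sin(360°/6) = 146.14 mm²); the cylinder at (5.5, 15.5): section is a regular 6-gon, circumradius r=9 (area = (6/2)·9.000²·sin(360°/6) = 210.44 mm²); the cube at (5.5, 12) is present — its section is the full 21×17.5 rectangle (area 367.50 mm²); After the difference (first − rest): starting from the r=7.5 cylinder (146.14 mm²), the r=9 cylinder at (5.5, 15.5) misses the remaining region (no effect); the 21×17.5 cube at (5.5, 12) misses the remaining region (no effect) — area = 146.14 mm². Checking containment: the cross-section at z = 5.1 is a subset of the cross-section at z = 3.15.

entirely on top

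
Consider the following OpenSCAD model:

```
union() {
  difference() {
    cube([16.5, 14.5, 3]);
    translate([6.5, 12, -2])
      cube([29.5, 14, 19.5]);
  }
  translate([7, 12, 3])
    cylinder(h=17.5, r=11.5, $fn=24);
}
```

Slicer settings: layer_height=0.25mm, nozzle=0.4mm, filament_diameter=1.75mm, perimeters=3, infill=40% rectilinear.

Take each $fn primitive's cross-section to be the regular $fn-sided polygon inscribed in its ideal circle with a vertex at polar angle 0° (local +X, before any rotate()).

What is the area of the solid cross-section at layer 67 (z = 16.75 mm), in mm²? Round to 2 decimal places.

410.75 mm²

At z = 16.75 mm: the cube is not intersected at this z (z outside [0, 3]); the cube at (6.5, 12) (footprint 29.5×14) is included at this height (area 413.00 mm²); Subtracting the remaining from the first: the first operand is absent here, so nothing remains; the r=11.5 cylinder at (7, 12) gives a regular 24-gon of circumradius 11.5 (constant along its height) (area = (24/2)·11.500²·sin(360°/24) = 410.75 mm²); Combining (union): only the r=11.5 cylinder at (7, 12) is present, so the union is just that shape — area = 410.75 mm². Overall, the cross-section is a single solid region. Net area = 410.75 mm².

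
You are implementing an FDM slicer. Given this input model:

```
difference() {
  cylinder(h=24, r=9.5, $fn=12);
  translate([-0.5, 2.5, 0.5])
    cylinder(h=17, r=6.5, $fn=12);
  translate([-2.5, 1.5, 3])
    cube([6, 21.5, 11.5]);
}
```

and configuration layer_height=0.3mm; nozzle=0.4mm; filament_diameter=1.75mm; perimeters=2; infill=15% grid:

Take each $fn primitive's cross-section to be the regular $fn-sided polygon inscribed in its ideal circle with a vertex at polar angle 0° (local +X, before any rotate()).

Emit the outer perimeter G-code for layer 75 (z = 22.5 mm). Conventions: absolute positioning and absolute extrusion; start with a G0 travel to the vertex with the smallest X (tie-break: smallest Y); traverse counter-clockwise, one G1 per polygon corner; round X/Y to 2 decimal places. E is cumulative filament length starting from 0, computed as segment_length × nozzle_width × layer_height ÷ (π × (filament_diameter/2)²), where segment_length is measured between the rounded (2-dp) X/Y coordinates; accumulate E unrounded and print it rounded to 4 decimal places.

At z = 22.5 mm: the r=9.5 cylinder gives a regular 12-gon of circumradius 9.5 (constant along its height); the cylinder at (-0.5, 2.5) does not reach this height (z outside [0.5, 17.5]); the cube at (-2.5, 1.5) is not intersected at this z (z outside [3, 14.5]); After the difference (first − rest): none of the subtracted shapes is present at this height, so the r=9.5 cylinder is unchanged — 1 connected region. The outline is a single polygon with 12 vertices. Extrusion per mm of travel: 0.4 × 0.3 / (π × 0.875²) = 0.049890. Accumulating E over each segment gives final E = 2.9446.

G0 X-9.50 Y0.00 Z22.50
G1 X-8.23 Y-4.75 E0.2453
G1 X-4.75 Y-8.23 E0.4908
G1 X0.00 Y-9.50 E0.7361
G1 X4.75 Y-8.23 E0.9814
G1 X8.23 Y-4.75 E1.2270
G1 X9.50 Y0.00 E1.4723
G1 X8.23 Y4.75 E1.7176
G1 X4.75 Y8.23 E1.9631
G1 X0.00 Y9.50 E2.2084
G1 X-4.75 Y8.23 E2.4537
G1 X-8.23 Y4.75 E2.6992
G1 X-9.50 Y0.00 E2.9446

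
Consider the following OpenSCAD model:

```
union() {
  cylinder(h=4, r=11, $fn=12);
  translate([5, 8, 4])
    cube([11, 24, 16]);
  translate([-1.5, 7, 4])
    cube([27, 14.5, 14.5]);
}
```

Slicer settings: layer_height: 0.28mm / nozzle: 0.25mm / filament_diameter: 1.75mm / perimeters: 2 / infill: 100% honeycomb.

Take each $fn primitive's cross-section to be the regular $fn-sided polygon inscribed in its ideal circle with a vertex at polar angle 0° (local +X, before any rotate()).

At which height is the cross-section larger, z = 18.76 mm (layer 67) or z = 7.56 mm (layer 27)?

layer 27 (z = 7.56 mm)

Layer 67 (z = 18.76): the cylinder is absent (z outside [0, 4]); the 11×24 cube at (5, 8) contributes its full rectangle (area 264.00 mm²); the cube at (-1.5, 7) does not reach this height (z outside [4, 18.5]); Taking the union: only the 11×24 cube at (5, 8) is present, so the union is just that shape — area = 264.00 mm². So its area = 264.00 mm². Layer 27 (z = 7.56): the cylinder is absent (z outside [0, 4]); the cube at (5, 8) (footprint 11×24) is included at this height (area 264.00 mm²); the 27×14.5 cube at (-1.5, 7) contributes its full rectangle (area 391.50 mm²); Merging all regions: the regions partially overlap — summed areas 655.50 mm² minus the doubly-counted overlap 148.50 mm² gives 507.00 mm² — area = 507.00 mm². So its area = 507.00 mm². Layer 27 is larger (507.00 vs 264.00 mm²).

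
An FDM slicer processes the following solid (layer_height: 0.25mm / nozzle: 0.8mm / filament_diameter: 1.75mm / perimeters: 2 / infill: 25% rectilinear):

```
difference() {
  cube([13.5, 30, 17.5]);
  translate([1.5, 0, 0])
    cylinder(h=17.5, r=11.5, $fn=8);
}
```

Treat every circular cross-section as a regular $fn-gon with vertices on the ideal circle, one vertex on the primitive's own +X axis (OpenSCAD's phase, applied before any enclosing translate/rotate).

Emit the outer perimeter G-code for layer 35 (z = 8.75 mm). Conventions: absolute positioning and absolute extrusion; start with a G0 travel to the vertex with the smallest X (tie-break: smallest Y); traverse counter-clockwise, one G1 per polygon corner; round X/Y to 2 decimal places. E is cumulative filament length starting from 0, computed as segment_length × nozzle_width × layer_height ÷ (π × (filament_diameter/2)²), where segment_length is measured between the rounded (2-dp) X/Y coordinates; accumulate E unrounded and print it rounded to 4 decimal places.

G0 X0.00 Y10.88 Z8.75
G1 X1.50 Y11.50 E0.1350
G1 X9.63 Y8.13 E0.8667
G1 X13.00 Y0.00 E1.5985
G1 X13.50 Y0.00 E1.6401
G1 X13.50 Y30.00 E4.1346
G1 X0.00 Y30.00 E5.2572
G1 X0.00 Y10.88 E6.8470

At z = 8.75 mm: the cube is present — its section is the full 13.5×30 rectangle; the r=11.5 cylinder at (1.5, 0) contributes a regular 8-gon of circumradius 11.5; Taking the first minus the rest: starting from the 13.5×30 cube, the r=11.5 cylinder at (1.5, 0) partially overlaps it — only the 110.30 mm² overlap (of its 374.06 mm²) is removed, clipping the outline — 1 connected region. The outline is a single polygon with 7 vertices. Extrusion per mm of travel: 0.8 × 0.25 / (π × 0.875²) = 0.083150. Accumulating E over each segment gives final E = 6.8470.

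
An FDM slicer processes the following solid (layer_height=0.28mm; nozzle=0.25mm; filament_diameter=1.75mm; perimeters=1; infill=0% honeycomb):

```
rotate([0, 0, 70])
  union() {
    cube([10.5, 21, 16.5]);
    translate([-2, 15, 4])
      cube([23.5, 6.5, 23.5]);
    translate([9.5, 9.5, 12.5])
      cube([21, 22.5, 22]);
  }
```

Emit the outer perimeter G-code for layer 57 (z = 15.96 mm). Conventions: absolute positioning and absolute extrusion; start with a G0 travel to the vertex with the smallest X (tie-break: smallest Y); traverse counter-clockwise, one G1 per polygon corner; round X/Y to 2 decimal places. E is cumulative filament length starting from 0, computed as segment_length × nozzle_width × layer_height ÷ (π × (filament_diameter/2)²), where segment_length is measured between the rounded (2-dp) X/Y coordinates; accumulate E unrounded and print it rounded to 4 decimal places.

At z = 15.96 mm: the cube is present — its section is the full 10.5×21 rectangle; the 23.5×6.5 cube at (-2, 15) contributes its full rectangle; the cube at (9.5, 9.5) (footprint 21×22.5) is included at this height; Taking the union: the regions partially overlap (shared area 146.50 mm²), so overlapping operands fuse into one piece — 1 connected region; (rotated 70° about Z; rotation is an isometry so areas/perimeters/island counts are preserved). The outline is a single polygon with 10 vertices. Extrusion per mm of travel: 0.25 × 0.28 / (π × 0.875²) = 0.029103. Accumulating E over each segment gives final E = 3.7548.

G0 X-26.82 Y19.87 Z15.96
G1 X-16.95 Y16.28 E0.3057
G1 X-20.89 Y5.47 E0.6405
G1 X-14.78 Y3.25 E0.8297
G1 X-14.10 Y5.13 E0.8879
G1 X0.00 Y0.00 E1.3245
G1 X3.59 Y9.87 E1.6302
G1 X-5.34 Y13.12 E1.9067
G1 X1.50 Y31.91 E2.4887
G1 X-19.64 Y39.61 E3.1435
G1 X-26.82 Y19.87 E3.7548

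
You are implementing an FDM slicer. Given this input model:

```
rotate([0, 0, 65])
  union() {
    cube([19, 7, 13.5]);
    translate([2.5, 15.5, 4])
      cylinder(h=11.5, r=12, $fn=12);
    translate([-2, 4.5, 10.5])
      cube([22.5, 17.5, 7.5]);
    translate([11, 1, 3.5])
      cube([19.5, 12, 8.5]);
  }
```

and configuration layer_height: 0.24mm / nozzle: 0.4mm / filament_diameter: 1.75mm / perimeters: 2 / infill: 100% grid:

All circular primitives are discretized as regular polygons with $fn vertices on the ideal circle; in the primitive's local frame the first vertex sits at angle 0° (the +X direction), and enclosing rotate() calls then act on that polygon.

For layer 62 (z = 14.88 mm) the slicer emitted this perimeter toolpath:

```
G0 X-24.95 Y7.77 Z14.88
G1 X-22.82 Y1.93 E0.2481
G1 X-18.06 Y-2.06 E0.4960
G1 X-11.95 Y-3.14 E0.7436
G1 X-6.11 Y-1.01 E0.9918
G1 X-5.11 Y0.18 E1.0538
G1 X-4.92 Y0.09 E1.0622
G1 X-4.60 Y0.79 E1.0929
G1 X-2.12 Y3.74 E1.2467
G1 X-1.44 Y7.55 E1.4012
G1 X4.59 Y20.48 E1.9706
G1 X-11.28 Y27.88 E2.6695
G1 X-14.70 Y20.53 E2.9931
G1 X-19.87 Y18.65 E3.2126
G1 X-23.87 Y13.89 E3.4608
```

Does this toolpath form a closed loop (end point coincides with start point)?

no

Start point (G0): (-24.95, 7.77). End point (last G1): the path does not return to the start — open.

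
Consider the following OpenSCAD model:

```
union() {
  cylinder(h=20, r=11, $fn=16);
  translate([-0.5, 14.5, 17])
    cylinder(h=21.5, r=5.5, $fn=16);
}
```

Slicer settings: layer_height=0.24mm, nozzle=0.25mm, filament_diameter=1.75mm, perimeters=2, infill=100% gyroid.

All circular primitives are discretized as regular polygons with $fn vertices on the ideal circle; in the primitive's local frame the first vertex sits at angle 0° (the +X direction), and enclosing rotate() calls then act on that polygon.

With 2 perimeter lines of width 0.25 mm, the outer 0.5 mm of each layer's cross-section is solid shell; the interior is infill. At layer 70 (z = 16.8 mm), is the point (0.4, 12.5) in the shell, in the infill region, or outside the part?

At z = 16.8 mm: the r=11 cylinder contributes a regular 16-gon of circumradius 11; the cylinder at (-0.5, 14.5) is not intersected at this z (z outside [17, 38.5]); Merging all regions: only the r=11 cylinder is present, so the union is just that shape — 1 connected region. Overall, the cross-section is a single solid region. The nearest boundary edge runs (4.21, 10.16)→(0.00, 11.00); distance from the point to it = 1.55 mm. The point is not inside any of the regions above, so it lies outside the cross-section (1.55 mm from the nearest boundary).

outside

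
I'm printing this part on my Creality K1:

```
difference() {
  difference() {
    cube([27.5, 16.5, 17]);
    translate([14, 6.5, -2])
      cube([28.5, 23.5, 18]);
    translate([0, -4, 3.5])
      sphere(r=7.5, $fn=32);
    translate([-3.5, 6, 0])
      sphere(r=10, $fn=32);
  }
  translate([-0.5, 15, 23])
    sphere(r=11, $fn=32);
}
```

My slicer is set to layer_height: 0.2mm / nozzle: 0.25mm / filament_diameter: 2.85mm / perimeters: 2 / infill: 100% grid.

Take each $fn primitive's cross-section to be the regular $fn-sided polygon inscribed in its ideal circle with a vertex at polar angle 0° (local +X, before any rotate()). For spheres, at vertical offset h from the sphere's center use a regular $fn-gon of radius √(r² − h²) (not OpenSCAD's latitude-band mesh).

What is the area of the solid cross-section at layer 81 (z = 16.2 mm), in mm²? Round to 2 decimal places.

387.61 mm²

At z = 16.2 mm: the 27.5×16.5 cube contributes its full rectangle (area 453.75 mm²); the cube at (14, 6.5) is absent (z outside [-2, 16]); the sphere at (0, -4) is not intersected at this z (|z−center|=12.700 > r=7.5); the sphere at (-3.5, 6) is not intersected at this z (|z−center|=16.200 > r=10); After the difference (first − rest): none of the subtracted shapes is present at this height, so the 27.5×16.5 cube is unchanged — area = 453.75 mm²; the sphere at (-0.5, 15): section is a regular 32-gon, circumradius = √(r²−h²) = √(11²−6.8²) = 8.646 (area = (32/2)·8.646²·sin(360°/32) = 233.36 mm²); Subtracting the remaining from the first: starting from that combined region (453.75 mm²), the r=11 sphere at (-0.5, 15) partially overlaps it — only the 66.14 mm² overlap (of its 233.36 mm²) is removed, clipping the outline — area = 387.61 mm². Overall, the cross-section is a single solid region. Net area = 387.61 mm².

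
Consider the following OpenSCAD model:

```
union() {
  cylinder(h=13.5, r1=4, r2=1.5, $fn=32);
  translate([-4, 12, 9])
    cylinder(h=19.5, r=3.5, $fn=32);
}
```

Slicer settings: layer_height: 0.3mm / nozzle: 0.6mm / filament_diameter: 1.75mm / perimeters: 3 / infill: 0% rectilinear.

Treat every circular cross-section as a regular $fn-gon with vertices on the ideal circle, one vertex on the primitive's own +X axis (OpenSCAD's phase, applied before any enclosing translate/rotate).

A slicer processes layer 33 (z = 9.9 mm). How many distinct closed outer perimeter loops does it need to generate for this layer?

At z = 9.9 mm: the cone (r1=4→r2=1.5) has section circumradius 2.167 here — a regular 32-gon; the cylinder at (-4, 12): section is a regular 32-gon, circumradius r=3.5; Combining (union): the 2 present regions are separate (no shared area or edge), so areas and boundary lengths simply add and each stays a separate island — 2 connected regions. The result has 2 disconnected regions.

2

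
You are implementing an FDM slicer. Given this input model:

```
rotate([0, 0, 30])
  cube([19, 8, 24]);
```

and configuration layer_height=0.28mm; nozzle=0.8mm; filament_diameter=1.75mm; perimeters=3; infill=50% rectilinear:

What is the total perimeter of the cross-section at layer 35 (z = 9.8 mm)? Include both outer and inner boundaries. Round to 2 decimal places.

At z = 9.8 mm: the cube (footprint 19×8) is included at this height (perimeter 54.00 mm); (whole slice rotated 30° about Z — lengths, areas and connectivity unchanged). Overall, the cross-section is a single solid region. Total boundary length (outer) = 54.00 mm.

54.00 mm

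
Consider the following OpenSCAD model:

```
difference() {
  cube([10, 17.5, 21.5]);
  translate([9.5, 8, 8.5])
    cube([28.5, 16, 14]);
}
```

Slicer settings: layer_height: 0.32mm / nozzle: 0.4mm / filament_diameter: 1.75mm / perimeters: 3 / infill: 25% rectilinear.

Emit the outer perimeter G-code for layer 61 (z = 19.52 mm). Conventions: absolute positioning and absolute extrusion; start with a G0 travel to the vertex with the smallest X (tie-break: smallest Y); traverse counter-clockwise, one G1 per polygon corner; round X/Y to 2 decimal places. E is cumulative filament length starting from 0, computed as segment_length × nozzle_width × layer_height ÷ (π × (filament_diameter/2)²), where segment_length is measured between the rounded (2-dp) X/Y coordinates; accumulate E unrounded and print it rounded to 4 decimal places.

At z = 19.52 mm: the cube (footprint 10×17.5) is included at this height; the cube at (9.5, 8) (footprint 28.5×16) is included at this height; Taking the first minus the rest: starting from the 10×17.5 cube, the 28.5×16 cube at (9.5, 8) partially overlaps it — only the 4.75 mm² overlap (of its 456.00 mm²) is removed, clipping the outline — 1 connected region. The outline is a single polygon with 6 vertices. Extrusion per mm of travel: 0.4 × 0.32 / (π × 0.875²) = 0.053216. Accumulating E over each segment gives final E = 2.9269.

G0 X0.00 Y0.00 Z19.52
G1 X10.00 Y0.00 E0.5322
G1 X10.00 Y8.00 E0.9579
G1 X9.50 Y8.00 E0.9845
G1 X9.50 Y17.50 E1.4901
G1 X0.00 Y17.50 E1.9956
G1 X0.00 Y0.00 E2.9269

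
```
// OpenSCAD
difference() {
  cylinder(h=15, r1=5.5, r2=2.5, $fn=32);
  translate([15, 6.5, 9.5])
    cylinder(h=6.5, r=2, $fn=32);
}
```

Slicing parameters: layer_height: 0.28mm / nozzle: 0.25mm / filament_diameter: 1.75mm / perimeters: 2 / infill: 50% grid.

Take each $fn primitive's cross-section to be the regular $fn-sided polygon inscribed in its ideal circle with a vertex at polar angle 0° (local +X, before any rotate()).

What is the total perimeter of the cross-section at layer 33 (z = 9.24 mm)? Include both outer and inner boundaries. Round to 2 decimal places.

22.91 mm

At z = 9.24 mm: the cone contributes a regular 32-gon of circumradius 3.652 (interpolated between r1=5.5 and r2=2.5 at t=0.616) (perimeter = 2·32·3.652·sin(180°/32) = 22.91 mm); the cylinder at (15, 6.5) is absent (z outside [9.5, 16]); Taking the first minus the rest: none of the subtracted shapes is present at this height, so the cone is unchanged — boundary = 22.91 mm. Overall, the cross-section is a single solid region. Total boundary length (outer) = 22.91 mm.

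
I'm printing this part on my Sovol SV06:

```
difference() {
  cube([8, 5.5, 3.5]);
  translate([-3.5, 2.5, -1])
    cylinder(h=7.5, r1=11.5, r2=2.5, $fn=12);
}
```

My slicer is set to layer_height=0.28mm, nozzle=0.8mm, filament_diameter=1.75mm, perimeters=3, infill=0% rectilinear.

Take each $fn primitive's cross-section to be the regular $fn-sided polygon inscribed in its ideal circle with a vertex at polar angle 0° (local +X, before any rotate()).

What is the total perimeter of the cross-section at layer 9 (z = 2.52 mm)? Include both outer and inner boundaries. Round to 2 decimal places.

21.12 mm

At z = 2.52 mm: the cube (footprint 8×5.5) is included at this height (perimeter 27.00 mm); the cone at (-3.5, 2.5): at t=0.469 of its height the radius interpolates to r₁+(r₂−r₁)t = 7.276, giving a regular 12-gon of that circumradius (perimeter = 2·12·7.276·sin(180°/12) = 45.20 mm); After the difference (first − rest): starting from the 8×5.5 cube, the cone at (-3.5, 2.5) partially overlaps it — only the 18.72 mm² overlap (of its 158.82 mm²) is removed, clipping the outline — boundary = 21.12 mm. Overall, the cross-section is a single solid region. Total boundary length (outer) = 21.12 mm.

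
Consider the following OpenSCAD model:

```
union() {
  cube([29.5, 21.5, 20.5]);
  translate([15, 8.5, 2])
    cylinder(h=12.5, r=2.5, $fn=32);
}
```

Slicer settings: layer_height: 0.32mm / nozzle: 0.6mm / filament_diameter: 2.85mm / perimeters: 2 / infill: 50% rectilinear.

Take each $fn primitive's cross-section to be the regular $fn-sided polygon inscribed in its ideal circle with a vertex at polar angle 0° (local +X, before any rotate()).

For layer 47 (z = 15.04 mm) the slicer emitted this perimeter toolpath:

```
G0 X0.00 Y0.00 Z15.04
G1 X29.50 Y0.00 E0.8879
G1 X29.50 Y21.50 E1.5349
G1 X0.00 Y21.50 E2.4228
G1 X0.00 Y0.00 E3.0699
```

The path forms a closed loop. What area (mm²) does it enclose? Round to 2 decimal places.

634.25 mm²

Apply the shoelace formula to the sequence of (X, Y) vertices; enclosed area = 634.25 mm².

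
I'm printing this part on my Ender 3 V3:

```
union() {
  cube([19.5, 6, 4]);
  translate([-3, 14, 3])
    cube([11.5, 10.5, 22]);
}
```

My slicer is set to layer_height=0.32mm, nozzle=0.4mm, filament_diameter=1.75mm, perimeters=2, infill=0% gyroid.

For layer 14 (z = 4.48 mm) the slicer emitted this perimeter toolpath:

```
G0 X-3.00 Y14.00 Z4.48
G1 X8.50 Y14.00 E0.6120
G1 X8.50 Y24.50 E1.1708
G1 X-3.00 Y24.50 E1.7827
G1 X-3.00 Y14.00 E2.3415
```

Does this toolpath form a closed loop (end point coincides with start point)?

yes

Start point (G0): (-3.00, 14.00). End point (last G1): the path returns to the start — closed.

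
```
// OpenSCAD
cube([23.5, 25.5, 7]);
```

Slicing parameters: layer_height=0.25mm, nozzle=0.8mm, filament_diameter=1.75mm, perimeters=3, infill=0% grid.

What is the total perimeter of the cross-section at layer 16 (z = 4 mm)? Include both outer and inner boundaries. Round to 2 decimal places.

98.00 mm

At z = 4 mm: the 23.5×25.5 cube contributes its full rectangle (perimeter 98.00 mm). Overall, the cross-section is a single solid region. Total boundary length (outer) = 98.00 mm.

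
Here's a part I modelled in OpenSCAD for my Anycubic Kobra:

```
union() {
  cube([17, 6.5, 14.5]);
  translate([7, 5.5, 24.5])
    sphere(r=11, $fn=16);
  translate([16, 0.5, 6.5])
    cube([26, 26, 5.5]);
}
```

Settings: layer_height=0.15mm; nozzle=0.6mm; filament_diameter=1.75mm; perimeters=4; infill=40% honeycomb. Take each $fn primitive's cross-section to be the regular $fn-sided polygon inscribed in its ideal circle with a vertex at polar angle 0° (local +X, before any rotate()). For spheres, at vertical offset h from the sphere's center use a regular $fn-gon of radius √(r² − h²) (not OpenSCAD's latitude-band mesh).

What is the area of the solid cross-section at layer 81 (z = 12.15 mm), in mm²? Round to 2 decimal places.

110.50 mm²

At z = 12.15 mm: the 17×6.5 cube contributes its full rectangle (area 110.50 mm²); the sphere at (7, 5.5) is absent (|z−center|=12.350 > r=11); the cube at (16, 0.5) does not reach this height (z outside [6.5, 12]); Merging all regions: only the 17×6.5 cube is present, so the union is just that shape — area = 110.50 mm². Overall, the cross-section is a single solid region. Net area = 110.50 mm².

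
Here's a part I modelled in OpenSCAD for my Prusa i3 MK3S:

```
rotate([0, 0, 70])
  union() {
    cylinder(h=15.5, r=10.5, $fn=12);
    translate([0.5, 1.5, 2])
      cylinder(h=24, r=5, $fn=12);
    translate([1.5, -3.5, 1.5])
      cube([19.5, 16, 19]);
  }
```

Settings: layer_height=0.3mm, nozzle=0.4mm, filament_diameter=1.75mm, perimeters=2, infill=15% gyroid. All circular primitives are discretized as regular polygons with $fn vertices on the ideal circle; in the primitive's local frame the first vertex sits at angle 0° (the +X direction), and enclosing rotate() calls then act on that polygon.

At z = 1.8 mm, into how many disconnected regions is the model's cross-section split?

1

At z = 1.8 mm: the cylinder: section is a regular 12-gon, circumradius r=10.5; the cylinder at (0.5, 1.5) does not reach this height (z outside [2, 26]); the cube at (1.5, -3.5) is present — its section is the full 19.5×16 rectangle; Combining (union): the regions partially overlap (shared area 97.10 mm²), so overlapping operands fuse into one piece — 1 connected region; (rotated 70° about Z; rotation is an isometry so areas/perimeters/island counts are preserved). The result has 1 disconnected region.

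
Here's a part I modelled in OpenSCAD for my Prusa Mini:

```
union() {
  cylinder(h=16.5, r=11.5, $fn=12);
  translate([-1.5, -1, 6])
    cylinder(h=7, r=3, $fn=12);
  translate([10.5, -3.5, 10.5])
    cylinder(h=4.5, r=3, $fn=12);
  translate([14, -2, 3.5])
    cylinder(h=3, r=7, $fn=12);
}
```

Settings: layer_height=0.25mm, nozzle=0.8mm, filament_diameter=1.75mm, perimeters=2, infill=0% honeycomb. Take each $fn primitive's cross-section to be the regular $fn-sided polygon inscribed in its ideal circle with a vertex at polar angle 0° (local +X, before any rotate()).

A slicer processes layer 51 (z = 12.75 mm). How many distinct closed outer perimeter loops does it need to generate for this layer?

1

At z = 12.75 mm: the r=11.5 cylinder contributes a regular 12-gon of circumradius 11.5; the r=3 cylinder at (-1.5, -1) gives a regular 12-gon of circumradius 3 (constant along its height); the r=3 cylinder at (10.5, -3.5) contributes a regular 12-gon of circumradius 3; the cylinder at (14, -2) is absent (z outside [3.5, 6.5]); Taking the union: the regions partially overlap (shared area 40.75 mm²), so overlapping operands fuse into one piece — 1 connected region. The result has 1 disconnected region.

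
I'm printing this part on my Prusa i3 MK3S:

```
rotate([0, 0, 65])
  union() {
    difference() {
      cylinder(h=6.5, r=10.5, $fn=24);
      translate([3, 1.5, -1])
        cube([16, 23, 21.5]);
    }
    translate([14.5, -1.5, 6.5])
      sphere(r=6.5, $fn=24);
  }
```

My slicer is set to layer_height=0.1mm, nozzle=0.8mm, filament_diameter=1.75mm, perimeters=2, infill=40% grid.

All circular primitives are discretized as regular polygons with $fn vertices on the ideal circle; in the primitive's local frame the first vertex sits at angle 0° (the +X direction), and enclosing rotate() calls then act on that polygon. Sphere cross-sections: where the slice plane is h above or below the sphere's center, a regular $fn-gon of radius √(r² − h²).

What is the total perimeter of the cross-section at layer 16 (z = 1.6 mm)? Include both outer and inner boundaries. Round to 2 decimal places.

At z = 1.6 mm: the cylinder: section is a regular 24-gon, circumradius r=10.5 (perimeter = 2·24·10.500·sin(180°/24) = 65.79 mm); the cube at (3, 1.5) is present — its section is the full 16×23 rectangle (perimeter 78.00 mm); Taking the first minus the rest: starting from the r=10.5 cylinder, the 16×23 cube at (3, 1.5) partially overlaps it — only the 43.61 mm² overlap (of its 368.00 mm²) is removed, clipping the outline — boundary = 69.73 mm; the r=6.5 sphere at (14.5, -1.5) contributes a regular 24-gon of circumradius √(6.5²−4.9²) = 4.271 (perimeter = 2·24·4.271·sin(180°/24) = 26.76 mm); Taking the union: the regions partially overlap (shared area 0.10 mm²), so the edge portions inside another operand are dropped and the merged outline is re-measured after clipping — boundary = 93.15 mm; (rotated 65° about Z; rotation is an isometry so areas/perimeters/island counts are preserved). Overall, the cross-section is a single solid region. Total boundary length (outer) = 93.15 mm.

93.15 mm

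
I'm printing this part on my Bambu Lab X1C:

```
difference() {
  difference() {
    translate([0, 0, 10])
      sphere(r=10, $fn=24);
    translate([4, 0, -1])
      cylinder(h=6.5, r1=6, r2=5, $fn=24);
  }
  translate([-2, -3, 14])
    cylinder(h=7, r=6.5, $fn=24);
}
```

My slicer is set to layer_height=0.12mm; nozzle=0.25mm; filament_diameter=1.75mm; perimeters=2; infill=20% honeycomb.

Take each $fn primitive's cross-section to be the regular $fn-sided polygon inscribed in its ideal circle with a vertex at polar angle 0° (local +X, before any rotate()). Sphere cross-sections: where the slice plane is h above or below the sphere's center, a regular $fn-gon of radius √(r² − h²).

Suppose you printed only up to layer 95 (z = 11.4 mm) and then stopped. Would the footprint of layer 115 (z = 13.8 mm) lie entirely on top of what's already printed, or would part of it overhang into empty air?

Compare the two slices. At z = 11.4: the sphere: section is a regular 24-gon, circumradius = √(r²−h²) = √(10²−1.4²) = 9.902 (area = (24/2)·9.902²·sin(360°/24) = 304.50 mm²); the cone at (4, 0) is absent (z outside [-1, 5.5]); After the difference (first − rest): none of the subtracted shapes is present at this height, so the r=10 sphere is unchanged — area = 304.50 mm²; the cylinder at (-2, -3) does not reach this height (z outside [14, 21]); Taking the first minus the rest: none of the subtracted shapes is present at this height, so that combined region is unchanged — area = 304.50 mm². At z = 13.8: the r=10 sphere slices to a regular 24-gon of circumradius 9.250 (√(r²−h²) with h=3.8 from center) (area = (24/2)·9.250²·sin(360°/24) = 265.73 mm²); the cone at (4, 0) is absent (z outside [-1, 5.5]); Taking the first minus the rest: none of the subtracted shapes is present at this height, so the r=10 sphere is unchanged — area = 265.73 mm²; the cylinder at (-2, -3) does not reach this height (z outside [14, 21]); After the difference (first − rest): none of the subtracted shapes is present at this height, so that combined region is unchanged — area = 265.73 mm². Checking containment: the cross-section at z = 13.8 is a subset of the cross-section at z = 11.4.

entirely on top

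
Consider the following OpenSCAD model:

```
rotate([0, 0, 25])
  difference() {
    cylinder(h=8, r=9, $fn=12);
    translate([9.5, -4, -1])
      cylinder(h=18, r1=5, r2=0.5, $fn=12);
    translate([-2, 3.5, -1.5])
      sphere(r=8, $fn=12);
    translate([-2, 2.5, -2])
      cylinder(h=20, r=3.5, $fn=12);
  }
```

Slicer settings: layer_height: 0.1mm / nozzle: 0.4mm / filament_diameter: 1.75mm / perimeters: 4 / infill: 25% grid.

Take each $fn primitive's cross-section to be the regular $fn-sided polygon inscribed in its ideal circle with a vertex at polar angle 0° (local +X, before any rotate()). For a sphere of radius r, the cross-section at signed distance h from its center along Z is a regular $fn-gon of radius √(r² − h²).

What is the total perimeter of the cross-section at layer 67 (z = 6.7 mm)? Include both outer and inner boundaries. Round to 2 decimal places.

78.26 mm

At z = 6.7 mm: the cylinder: section is a regular 12-gon, circumradius r=9 (perimeter = 2·12·9.000·sin(180°/12) = 55.90 mm); the cone at (9.5, -4) contributes a regular 12-gon of circumradius 3.075 (interpolated between r1=5 and r2=0.5 at t=0.428) (perimeter = 2·12·3.075·sin(180°/12) = 19.10 mm); the sphere at (-2, 3.5) is absent (|z−center|=8.200 > r=8); the cylinder at (-2, 2.5): section is a regular 12-gon, circumradius r=3.5 (perimeter = 2·12·3.500·sin(180°/12) = 21.74 mm); Taking the first minus the rest: starting from the r=9 cylinder, the cone at (9.5, -4) partially overlaps it — only the 4.89 mm² overlap (of its 28.37 mm²) is removed, clipping the outline; the r=3.5 cylinder at (-2, 2.5) lies wholly inside it (removes its full 36.75 mm² and its 21.74 mm outline becomes a hole wall) — boundary (outer + 1 inner loop) = 78.26 mm; (rotated 25° about Z; rotation is an isometry so areas/perimeters/island counts are preserved). Overall, the cross-section is one region with 1 hole. Total boundary length (outer + inner) = 78.26 mm.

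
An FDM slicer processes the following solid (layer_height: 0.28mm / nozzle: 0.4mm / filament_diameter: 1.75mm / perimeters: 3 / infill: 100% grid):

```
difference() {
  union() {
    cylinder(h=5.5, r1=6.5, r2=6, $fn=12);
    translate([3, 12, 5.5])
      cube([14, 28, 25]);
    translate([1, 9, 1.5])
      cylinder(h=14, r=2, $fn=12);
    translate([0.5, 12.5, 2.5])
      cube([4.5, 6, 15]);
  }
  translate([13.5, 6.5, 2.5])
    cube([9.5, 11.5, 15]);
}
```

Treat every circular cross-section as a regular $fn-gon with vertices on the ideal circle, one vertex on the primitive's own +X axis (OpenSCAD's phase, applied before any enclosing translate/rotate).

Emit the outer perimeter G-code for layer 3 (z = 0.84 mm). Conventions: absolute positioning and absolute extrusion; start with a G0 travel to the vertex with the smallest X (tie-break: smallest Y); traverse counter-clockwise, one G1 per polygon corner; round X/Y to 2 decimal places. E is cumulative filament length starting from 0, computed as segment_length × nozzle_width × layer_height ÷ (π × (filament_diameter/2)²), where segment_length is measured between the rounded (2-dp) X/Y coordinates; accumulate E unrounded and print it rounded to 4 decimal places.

G0 X-6.42 Y0.00 Z0.84
G1 X-5.56 Y-3.21 E0.1547
G1 X-3.21 Y-5.56 E0.3095
G1 X0.00 Y-6.42 E0.4642
G1 X3.21 Y-5.56 E0.6190
G1 X5.56 Y-3.21 E0.7737
G1 X6.42 Y0.00 E0.9285
G1 X5.56 Y3.21 E1.0832
G1 X3.21 Y5.56 E1.2380
G1 X0.00 Y6.42 E1.3927
G1 X-3.21 Y5.56 E1.5475
G1 X-5.56 Y3.21 E1.7022
G1 X-6.42 Y0.00 E1.8569

At z = 0.84 mm: the cone contributes a regular 12-gon of circumradius 6.424 (interpolated between r1=6.5 and r2=6 at t=0.153); the cube at (3, 12) does not reach this height (z outside [5.5, 30.5]); the cylinder at (1, 9) does not reach this height (z outside [1.5, 15.5]); the cube at (0.5, 12.5) does not reach this height (z outside [2.5, 17.5]); Taking the union: only the cone is present, so the union is just that shape — 1 connected region; the cube at (13.5, 6.5) is not intersected at this z (z outside [2.5, 17.5]); Subtracting the remaining from the first: none of the subtracted shapes is present at this height, so that combined region is unchanged — 1 connected region. The outline is a single polygon with 12 vertices. Extrusion per mm of travel: 0.4 × 0.28 / (π × 0.875²) = 0.046564. Accumulating E over each segment gives final E = 1.8569.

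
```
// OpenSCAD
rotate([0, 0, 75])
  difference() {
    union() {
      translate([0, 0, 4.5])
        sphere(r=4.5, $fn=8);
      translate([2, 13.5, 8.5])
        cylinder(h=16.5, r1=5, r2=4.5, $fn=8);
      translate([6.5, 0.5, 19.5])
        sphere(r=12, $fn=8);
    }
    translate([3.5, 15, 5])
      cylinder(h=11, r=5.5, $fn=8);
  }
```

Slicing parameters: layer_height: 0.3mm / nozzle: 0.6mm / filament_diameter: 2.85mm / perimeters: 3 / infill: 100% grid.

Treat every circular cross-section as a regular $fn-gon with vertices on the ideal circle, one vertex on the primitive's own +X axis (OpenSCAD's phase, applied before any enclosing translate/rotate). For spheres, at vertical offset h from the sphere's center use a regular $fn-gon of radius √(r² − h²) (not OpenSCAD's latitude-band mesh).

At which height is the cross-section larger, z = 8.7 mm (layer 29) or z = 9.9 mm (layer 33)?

layer 33 (z = 9.9 mm)

Layer 29 (z = 8.7): the r=4.5 sphere contributes a regular 8-gon of circumradius √(4.5²−4.2²) = 1.616 (area = (8/2)·1.616²·sin(360°/8) = 7.38 mm²); the cone at (2, 13.5) contributes a regular 8-gon of circumradius 4.994 (interpolated between r1=5 and r2=4.5 at t=0.012) (area = (8/2)·4.994²·sin(360°/8) = 70.54 mm²); the r=12 sphere at (6.5, 0.5) contributes a regular 8-gon of circumradius √(12²−10.8²) = 5.231 (area = (8/2)·5.231²·sin(360°/8) = 77.39 mm²); Combining (union): the regions partially overlap — summed areas 155.31 mm² minus the doubly-counted overlap 0.09 mm² gives 155.21 mm² — area = 155.21 mm²; the r=5.5 cylinder at (3.5, 15) contributes a regular 8-gon of circumradius 5.5 (area = (8/2)·5.500²·sin(360°/8) = 85.56 mm²); Taking the first minus the rest: starting from the result so far (155.21 mm²), the r=5.5 cylinder at (3.5, 15) partially overlaps it — only the 56.41 mm² overlap (of its 85.56 mm²) is removed, clipping the outline — area = 98.80 mm²; (whole slice rotated 75° about Z — lengths, areas and connectivity unchanged). So its area = 98.80 mm². Layer 33 (z = 9.9): the sphere is absent (|z−center|=5.400 > r=4.5); the cone at (2, 13.5): at t=0.085 of its height the radius interpolates to r₁+(r₂−r₁)t = 4.958, giving a regular 8-gon of that circumradius (area = (8/2)·4.958²·sin(360°/8) = 69.52 mm²); the r=12 sphere at (6.5, 0.5) slices to a regular 8-gon of circumradius 7.200 (√(r²−h²) with h=9.6 from center) (area = (8/2)·7.200²·sin(360°/8) = 146.63 mm²); Taking the union: the 2 present regions are separate (no shared area or edge), so areas and boundary lengths simply add and each stays a separate island — area = 216.14 mm²; the cylinder at (3.5, 15): section is a regular 8-gon, circumradius r=5.5 (area = (8/2)·5.500²·sin(360°/8) = 85.56 mm²); Taking the first minus the rest: starting from the result so far (216.14 mm²), the r=5.5 cylinder at (3.5, 15) partially overlaps it — only the 55.93 mm² overlap (of its 85.56 mm²) is removed, clipping the outline — area = 160.21 mm²; (whole slice rotated 75° about Z — lengths, areas and connectivity unchanged). So its area = 160.21 mm². Layer 33 is larger (160.21 vs 98.80 mm²).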